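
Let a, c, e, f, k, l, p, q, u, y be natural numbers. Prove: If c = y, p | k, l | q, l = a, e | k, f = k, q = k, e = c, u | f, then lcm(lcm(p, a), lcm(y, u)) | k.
Since l = a and l | q, a | q. Since q = k, a | k. p | k, so lcm(p, a) | k. e = c and e | k, thus c | k. c = y, so y | k. From f = k and u | f, u | k. Since y | k, lcm(y, u) | k. Because lcm(p, a) | k, lcm(lcm(p, a), lcm(y, u)) | k.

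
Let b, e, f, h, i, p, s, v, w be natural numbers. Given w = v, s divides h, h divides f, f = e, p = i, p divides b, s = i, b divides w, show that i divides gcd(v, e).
From p divides b and b divides w, p divides w. w = v, so p divides v. p = i, so i divides v. s divides h and h divides f, thus s divides f. Since s = i, i divides f. Because f = e, i divides e. Since i divides v, i divides gcd(v, e).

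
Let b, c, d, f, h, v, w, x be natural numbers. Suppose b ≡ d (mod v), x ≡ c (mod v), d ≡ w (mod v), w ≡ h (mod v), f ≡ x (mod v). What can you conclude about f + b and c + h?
f + b ≡ c + h (mod v)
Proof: f ≡ x (mod v) and x ≡ c (mod v), therefore f ≡ c (mod v). Since b ≡ d (mod v) and d ≡ w (mod v), b ≡ w (mod v). Since w ≡ h (mod v), b ≡ h (mod v). Combining with f ≡ c (mod v), by adding congruences, f + b ≡ c + h (mod v).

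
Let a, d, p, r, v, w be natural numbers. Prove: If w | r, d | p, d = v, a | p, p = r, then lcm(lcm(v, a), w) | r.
d = v and d | p, hence v | p. a | p, so lcm(v, a) | p. Since p = r, lcm(v, a) | r. w | r, so lcm(lcm(v, a), w) | r.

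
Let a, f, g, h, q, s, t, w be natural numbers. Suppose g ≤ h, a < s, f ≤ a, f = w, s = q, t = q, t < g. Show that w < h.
f = w and f ≤ a, hence w ≤ a. Since s = q and a < s, a < q. Since w ≤ a, w < q. From t < g and g ≤ h, t < h. Since t = q, q < h. w < q, so w < h.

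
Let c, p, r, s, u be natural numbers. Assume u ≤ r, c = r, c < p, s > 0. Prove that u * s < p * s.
c = r and c < p, so r < p. u ≤ r, so u < p. Since s > 0, u * s < p * s.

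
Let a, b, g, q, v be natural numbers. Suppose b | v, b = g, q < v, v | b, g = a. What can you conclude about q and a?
q < a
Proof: v | b and b | v, thus v = b. b = g, so v = g. Since g = a, v = a. Since q < v, q < a.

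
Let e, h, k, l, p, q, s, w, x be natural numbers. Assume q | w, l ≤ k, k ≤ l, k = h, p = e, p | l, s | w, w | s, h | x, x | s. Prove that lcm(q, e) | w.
l ≤ k and k ≤ l, therefore l = k. Because k = h, l = h. Since p = e and p | l, e | l. l = h, so e | h. Since s | w and w | s, s = w. Because h | x and x | s, h | s. s = w, so h | w. Since e | h, e | w. q | w, so lcm(q, e) | w.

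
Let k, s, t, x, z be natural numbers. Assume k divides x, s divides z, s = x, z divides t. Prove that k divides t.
s divides z and z divides t, so s divides t. s = x, so x divides t. Because k divides x, k divides t.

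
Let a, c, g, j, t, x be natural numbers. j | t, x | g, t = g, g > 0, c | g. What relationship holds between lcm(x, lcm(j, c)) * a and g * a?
lcm(x, lcm(j, c)) * a ≤ g * a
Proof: Since t = g and j | t, j | g. Since c | g, lcm(j, c) | g. x | g, so lcm(x, lcm(j, c)) | g. Since g > 0, lcm(x, lcm(j, c)) ≤ g. Then lcm(x, lcm(j, c)) * a ≤ g * a.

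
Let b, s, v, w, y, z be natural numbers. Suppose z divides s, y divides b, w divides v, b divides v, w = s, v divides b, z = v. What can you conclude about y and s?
y divides s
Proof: Since b divides v and v divides b, b = v. z = v and z divides s, so v divides s. w = s and w divides v, thus s divides v. v divides s, so v = s. b = v, so b = s. Since y divides b, y divides s.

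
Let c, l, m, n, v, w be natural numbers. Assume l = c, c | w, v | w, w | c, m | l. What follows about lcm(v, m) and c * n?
lcm(v, m) | c * n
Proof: From w | c and c | w, w = c. Since v | w, v | c. Because l = c and m | l, m | c. Since v | c, lcm(v, m) | c. Then lcm(v, m) | c * n.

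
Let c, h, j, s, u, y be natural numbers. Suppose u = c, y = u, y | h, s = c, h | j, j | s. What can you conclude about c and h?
c = h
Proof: y = u and y | h, hence u | h. u = c, so c | h. Because h | j and j | s, h | s. s = c, so h | c. c | h, so c = h.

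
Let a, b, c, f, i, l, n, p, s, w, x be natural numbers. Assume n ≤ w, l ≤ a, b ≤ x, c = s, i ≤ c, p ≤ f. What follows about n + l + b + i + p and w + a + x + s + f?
n + l + b + i + p ≤ w + a + x + s + f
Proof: n ≤ w and l ≤ a, therefore n + l ≤ w + a. c = s and i ≤ c, thus i ≤ s. b ≤ x, so b + i ≤ x + s. Since p ≤ f, b + i + p ≤ x + s + f. From n + l ≤ w + a, n + l + b + i + p ≤ w + a + x + s + f.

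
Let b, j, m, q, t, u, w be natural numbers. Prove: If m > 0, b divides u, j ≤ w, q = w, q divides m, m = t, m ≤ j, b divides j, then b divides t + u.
Since q = w and q divides m, w divides m. Since m > 0, w ≤ m. j ≤ w, so j ≤ m. m ≤ j, so j = m. m = t, so j = t. Since b divides j, b divides t. Since b divides u, b divides t + u.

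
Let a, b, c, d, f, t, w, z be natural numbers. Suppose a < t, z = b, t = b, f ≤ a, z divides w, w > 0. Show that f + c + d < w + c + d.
t = b and a < t, so a < b. f ≤ a, so f < b. From z = b and z divides w, b divides w. w > 0, so b ≤ w. f < b, so f < w. Then f + c < w + c. Then f + c + d < w + c + d.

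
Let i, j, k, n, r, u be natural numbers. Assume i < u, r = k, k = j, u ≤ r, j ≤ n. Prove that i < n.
Because r = k and k = j, r = j. Because u ≤ r, u ≤ j. From i < u, i < j. j ≤ n, so i < n.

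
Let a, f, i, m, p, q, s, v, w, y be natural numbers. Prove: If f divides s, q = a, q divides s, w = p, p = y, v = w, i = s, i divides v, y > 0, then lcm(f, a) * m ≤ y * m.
q = a and q divides s, therefore a divides s. f divides s, so lcm(f, a) divides s. From w = p and p = y, w = y. i = s and i divides v, hence s divides v. v = w, so s divides w. Since w = y, s divides y. Since lcm(f, a) divides s, lcm(f, a) divides y. y > 0, so lcm(f, a) ≤ y. By multiplying by a non-negative, lcm(f, a) * m ≤ y * m.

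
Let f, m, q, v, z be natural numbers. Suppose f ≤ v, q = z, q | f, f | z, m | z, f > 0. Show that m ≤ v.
Since q = z and q | f, z | f. Since f | z, z = f. Since m | z, m | f. Since f > 0, m ≤ f. f ≤ v, so m ≤ v.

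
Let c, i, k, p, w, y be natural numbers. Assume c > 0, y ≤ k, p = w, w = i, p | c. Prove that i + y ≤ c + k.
Since p = w and p | c, w | c. w = i, so i | c. Since c > 0, i ≤ c. y ≤ k, so i + y ≤ c + k.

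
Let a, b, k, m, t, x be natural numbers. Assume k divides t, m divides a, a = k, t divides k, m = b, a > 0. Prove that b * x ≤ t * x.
k divides t and t divides k, thus k = t. a = k, so a = t. m divides a and a > 0, therefore m ≤ a. m = b, so b ≤ a. a = t, so b ≤ t. By multiplying by a non-negative, b * x ≤ t * x.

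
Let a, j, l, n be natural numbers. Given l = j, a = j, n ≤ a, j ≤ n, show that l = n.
From a = j and n ≤ a, n ≤ j. Since j ≤ n, j = n. l = j, so l = n.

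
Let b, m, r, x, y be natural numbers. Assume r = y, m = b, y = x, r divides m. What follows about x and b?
x divides b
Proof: r = y and y = x, thus r = x. Since m = b and r divides m, r divides b. Since r = x, x divides b.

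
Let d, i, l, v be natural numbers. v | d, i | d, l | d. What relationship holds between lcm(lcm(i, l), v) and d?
lcm(lcm(i, l), v) | d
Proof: i | d and l | d, hence lcm(i, l) | d. v | d, so lcm(lcm(i, l), v) | d.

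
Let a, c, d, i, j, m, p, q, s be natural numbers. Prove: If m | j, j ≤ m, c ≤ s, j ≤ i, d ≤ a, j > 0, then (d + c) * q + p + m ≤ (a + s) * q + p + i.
d ≤ a and c ≤ s, so d + c ≤ a + s. Then (d + c) * q ≤ (a + s) * q. Then (d + c) * q + p ≤ (a + s) * q + p. m | j and j > 0, thus m ≤ j. Since j ≤ m, j = m. Because j ≤ i, m ≤ i. Since (d + c) * q + p ≤ (a + s) * q + p, (d + c) * q + p + m ≤ (a + s) * q + p + i.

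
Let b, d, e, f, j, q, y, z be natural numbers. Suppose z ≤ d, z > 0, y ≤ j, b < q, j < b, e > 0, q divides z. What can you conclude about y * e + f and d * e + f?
y * e + f < d * e + f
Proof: q divides z and z > 0, thus q ≤ z. Since b < q, b < z. z ≤ d, so b < d. Since j < b, j < d. y ≤ j, so y < d. Combined with e > 0, by multiplying by a positive, y * e < d * e. Then y * e + f < d * e + f.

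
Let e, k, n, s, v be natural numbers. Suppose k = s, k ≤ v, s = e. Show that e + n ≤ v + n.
k = s and s = e, thus k = e. k ≤ v, so e ≤ v. Then e + n ≤ v + n.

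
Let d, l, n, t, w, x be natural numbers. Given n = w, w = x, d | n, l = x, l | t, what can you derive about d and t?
d | t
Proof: n = w and w = x, thus n = x. From d | n, d | x. l = x and l | t, thus x | t. Since d | x, d | t.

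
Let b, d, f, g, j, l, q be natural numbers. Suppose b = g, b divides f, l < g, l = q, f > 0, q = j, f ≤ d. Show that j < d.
From l = q and q = j, l = j. From b = g and b divides f, g divides f. Because f > 0, g ≤ f. l < g, so l < f. Since l = j, j < f. f ≤ d, so j < d.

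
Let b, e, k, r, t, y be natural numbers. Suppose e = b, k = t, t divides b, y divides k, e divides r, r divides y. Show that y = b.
k = t and y divides k, so y divides t. Because t divides b, y divides b. e = b and e divides r, therefore b divides r. r divides y, so b divides y. Since y divides b, y = b.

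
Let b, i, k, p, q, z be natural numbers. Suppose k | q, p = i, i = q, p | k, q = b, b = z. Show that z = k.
p = i and i = q, therefore p = q. p | k, so q | k. Since k | q, k = q. Since q = b, k = b. Since b = z, k = z. Then z = k.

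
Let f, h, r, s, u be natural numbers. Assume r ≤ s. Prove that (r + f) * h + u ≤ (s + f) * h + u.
r ≤ s, therefore r + f ≤ s + f. Then (r + f) * h ≤ (s + f) * h. Then (r + f) * h + u ≤ (s + f) * h + u.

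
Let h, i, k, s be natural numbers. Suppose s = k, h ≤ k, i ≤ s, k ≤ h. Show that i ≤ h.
k ≤ h and h ≤ k, hence k = h. s = k, so s = h. Since i ≤ s, i ≤ h.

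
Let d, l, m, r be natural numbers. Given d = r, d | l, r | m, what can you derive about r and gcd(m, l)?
r | gcd(m, l)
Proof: d = r and d | l, so r | l. r | m, so r | gcd(m, l).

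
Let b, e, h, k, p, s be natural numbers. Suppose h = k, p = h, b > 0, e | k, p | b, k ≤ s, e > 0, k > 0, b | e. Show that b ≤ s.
p = h and p | b, thus h | b. h = k, so k | b. b > 0, so k ≤ b. Since b | e and e > 0, b ≤ e. e | k and k > 0, thus e ≤ k. From b ≤ e, b ≤ k. k ≤ b, so k = b. k ≤ s, so b ≤ s.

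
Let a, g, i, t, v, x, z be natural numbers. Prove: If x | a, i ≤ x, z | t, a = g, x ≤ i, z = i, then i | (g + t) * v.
From x ≤ i and i ≤ x, x = i. a = g and x | a, thus x | g. x = i, so i | g. z = i and z | t, thus i | t. i | g, so i | g + t. Then i | (g + t) * v.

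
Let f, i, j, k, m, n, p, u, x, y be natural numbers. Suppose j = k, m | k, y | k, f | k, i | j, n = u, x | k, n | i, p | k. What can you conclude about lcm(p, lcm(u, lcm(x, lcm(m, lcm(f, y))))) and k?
lcm(p, lcm(u, lcm(x, lcm(m, lcm(f, y))))) | k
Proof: From n | i and i | j, n | j. Since n = u, u | j. From j = k, u | k. From f | k and y | k, lcm(f, y) | k. Since m | k, lcm(m, lcm(f, y)) | k. Since x | k, lcm(x, lcm(m, lcm(f, y))) | k. u | k, so lcm(u, lcm(x, lcm(m, lcm(f, y)))) | k. Since p | k, lcm(p, lcm(u, lcm(x, lcm(m, lcm(f, y))))) | k.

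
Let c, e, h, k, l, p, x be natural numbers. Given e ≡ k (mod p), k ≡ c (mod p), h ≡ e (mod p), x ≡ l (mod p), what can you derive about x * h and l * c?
x * h ≡ l * c (mod p)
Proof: Because h ≡ e (mod p) and e ≡ k (mod p), h ≡ k (mod p). Since k ≡ c (mod p), h ≡ c (mod p). x ≡ l (mod p), so x * h ≡ l * c (mod p).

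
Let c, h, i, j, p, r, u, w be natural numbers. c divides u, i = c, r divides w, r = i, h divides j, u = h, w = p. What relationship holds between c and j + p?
c divides j + p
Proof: u = h and c divides u, hence c divides h. h divides j, so c divides j. r = i and r divides w, so i divides w. Since w = p, i divides p. i = c, so c divides p. Since c divides j, c divides j + p.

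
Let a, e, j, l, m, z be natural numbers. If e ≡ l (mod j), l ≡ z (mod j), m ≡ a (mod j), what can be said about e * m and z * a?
e * m ≡ z * a (mod j)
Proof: From e ≡ l (mod j) and l ≡ z (mod j), e ≡ z (mod j). From m ≡ a (mod j), by multiplying congruences, e * m ≡ z * a (mod j).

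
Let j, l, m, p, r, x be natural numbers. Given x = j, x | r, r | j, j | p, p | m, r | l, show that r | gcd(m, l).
Because x = j and x | r, j | r. From r | j, j = r. Because j | p and p | m, j | m. j = r, so r | m. r | l, so r | gcd(m, l).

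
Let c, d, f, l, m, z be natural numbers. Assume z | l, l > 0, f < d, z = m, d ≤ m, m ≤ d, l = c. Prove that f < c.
m ≤ d and d ≤ m, hence m = d. z = m, so z = d. Since z | l, d | l. l > 0, so d ≤ l. l = c, so d ≤ c. From f < d, f < c.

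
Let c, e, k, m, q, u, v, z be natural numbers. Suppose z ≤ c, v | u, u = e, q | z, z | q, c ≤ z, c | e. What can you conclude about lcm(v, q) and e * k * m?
lcm(v, q) | e * k * m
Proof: Because u = e and v | u, v | e. Because z | q and q | z, z = q. c ≤ z and z ≤ c, so c = z. c | e, so z | e. z = q, so q | e. Since v | e, lcm(v, q) | e. Then lcm(v, q) | e * k. Then lcm(v, q) | e * k * m.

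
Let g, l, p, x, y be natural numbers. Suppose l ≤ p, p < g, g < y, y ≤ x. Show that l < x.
Since l ≤ p and p < g, l < g. g < y, so l < y. y ≤ x, so l < x.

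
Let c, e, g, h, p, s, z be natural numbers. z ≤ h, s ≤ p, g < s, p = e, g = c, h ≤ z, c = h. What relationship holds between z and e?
z < e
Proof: Because h ≤ z and z ≤ h, h = z. g = c and c = h, so g = h. Since g < s, h < s. s ≤ p, so h < p. Since h = z, z < p. From p = e, z < e.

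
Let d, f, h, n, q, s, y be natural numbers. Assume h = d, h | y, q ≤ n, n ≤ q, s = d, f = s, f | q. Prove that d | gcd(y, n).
Since h = d and h | y, d | y. Because q ≤ n and n ≤ q, q = n. Because f = s and f | q, s | q. Because s = d, d | q. q = n, so d | n. d | y, so d | gcd(y, n).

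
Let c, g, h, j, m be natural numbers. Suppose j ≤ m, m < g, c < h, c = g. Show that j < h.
Because j ≤ m and m < g, j < g. c = g and c < h, so g < h. Since j < g, j < h.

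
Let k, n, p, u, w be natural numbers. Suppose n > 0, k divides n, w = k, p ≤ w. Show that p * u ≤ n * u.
w = k and p ≤ w, so p ≤ k. From k divides n and n > 0, k ≤ n. p ≤ k, so p ≤ n. By multiplying by a non-negative, p * u ≤ n * u.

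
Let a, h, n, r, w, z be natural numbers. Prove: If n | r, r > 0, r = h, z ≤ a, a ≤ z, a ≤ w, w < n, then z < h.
a ≤ z and z ≤ a, thus a = z. a ≤ w and w < n, therefore a < n. a = z, so z < n. n | r and r > 0, hence n ≤ r. r = h, so n ≤ h. Since z < n, z < h.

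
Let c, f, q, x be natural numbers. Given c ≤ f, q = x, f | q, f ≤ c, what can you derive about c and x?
c | x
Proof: Since f ≤ c and c ≤ f, f = c. q = x and f | q, therefore f | x. Since f = c, c | x.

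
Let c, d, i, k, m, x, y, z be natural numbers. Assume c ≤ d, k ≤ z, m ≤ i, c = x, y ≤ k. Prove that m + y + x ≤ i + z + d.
From y ≤ k and k ≤ z, y ≤ z. c = x and c ≤ d, so x ≤ d. y ≤ z, so y + x ≤ z + d. Because m ≤ i, m + y + x ≤ i + z + d.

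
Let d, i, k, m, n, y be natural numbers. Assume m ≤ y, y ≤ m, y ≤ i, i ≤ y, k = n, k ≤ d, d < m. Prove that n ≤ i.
m ≤ y and y ≤ m, thus m = y. Since y ≤ i and i ≤ y, y = i. m = y, so m = i. k ≤ d and d < m, thus k < m. Since k = n, n < m. Since m = i, n < i. Then n ≤ i.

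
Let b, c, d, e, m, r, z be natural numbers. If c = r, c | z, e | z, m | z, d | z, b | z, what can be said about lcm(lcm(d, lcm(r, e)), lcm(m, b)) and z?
lcm(lcm(d, lcm(r, e)), lcm(m, b)) | z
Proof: From c = r and c | z, r | z. e | z, so lcm(r, e) | z. d | z, so lcm(d, lcm(r, e)) | z. m | z and b | z, thus lcm(m, b) | z. lcm(d, lcm(r, e)) | z, so lcm(lcm(d, lcm(r, e)), lcm(m, b)) | z.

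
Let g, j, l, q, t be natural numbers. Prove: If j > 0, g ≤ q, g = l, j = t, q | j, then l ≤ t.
Since q | j and j > 0, q ≤ j. Since g ≤ q, g ≤ j. g = l, so l ≤ j. Because j = t, l ≤ t.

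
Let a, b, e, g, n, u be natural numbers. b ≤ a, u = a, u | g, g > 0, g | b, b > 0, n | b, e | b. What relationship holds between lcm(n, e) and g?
lcm(n, e) ≤ g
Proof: u = a and u | g, thus a | g. g > 0, so a ≤ g. b ≤ a, so b ≤ g. g | b and b > 0, so g ≤ b. b ≤ g, so b = g. Since n | b and e | b, lcm(n, e) | b. b = g, so lcm(n, e) | g. Since g > 0, lcm(n, e) ≤ g.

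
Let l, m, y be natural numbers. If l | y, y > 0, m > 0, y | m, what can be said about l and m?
l ≤ m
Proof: Because l | y and y > 0, l ≤ y. y | m and m > 0, therefore y ≤ m. From l ≤ y, l ≤ m.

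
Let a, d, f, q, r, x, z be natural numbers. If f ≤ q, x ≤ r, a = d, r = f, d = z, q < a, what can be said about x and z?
x < z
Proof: Because a = d and d = z, a = z. r = f and x ≤ r, thus x ≤ f. f ≤ q and q < a, thus f < a. x ≤ f, so x < a. From a = z, x < z.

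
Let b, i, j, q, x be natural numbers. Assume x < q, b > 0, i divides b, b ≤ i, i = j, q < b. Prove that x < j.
Since i divides b and b > 0, i ≤ b. b ≤ i, so b = i. i = j, so b = j. x < q and q < b, hence x < b. b = j, so x < j.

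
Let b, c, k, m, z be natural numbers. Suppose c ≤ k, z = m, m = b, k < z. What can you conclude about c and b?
c < b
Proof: z = m and m = b, therefore z = b. Because c ≤ k and k < z, c < z. Since z = b, c < b.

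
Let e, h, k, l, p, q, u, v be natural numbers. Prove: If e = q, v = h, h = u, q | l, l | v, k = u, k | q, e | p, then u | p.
Because v = h and h = u, v = u. q | l and l | v, thus q | v. Since v = u, q | u. k = u and k | q, so u | q. Since q | u, q = u. Because e = q, e = u. Since e | p, u | p.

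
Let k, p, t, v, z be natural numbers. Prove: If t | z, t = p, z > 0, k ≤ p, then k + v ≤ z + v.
From t = p and t | z, p | z. From z > 0, p ≤ z. k ≤ p, so k ≤ z. Then k + v ≤ z + v.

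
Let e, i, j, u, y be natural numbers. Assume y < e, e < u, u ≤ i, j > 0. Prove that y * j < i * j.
From y < e and e < u, y < u. u ≤ i, so y < i. Since j > 0, y * j < i * j.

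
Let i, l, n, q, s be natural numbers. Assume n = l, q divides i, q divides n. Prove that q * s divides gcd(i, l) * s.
From n = l and q divides n, q divides l. q divides i, so q divides gcd(i, l). Then q * s divides gcd(i, l) * s.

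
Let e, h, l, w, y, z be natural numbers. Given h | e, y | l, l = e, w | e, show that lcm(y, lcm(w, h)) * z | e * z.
l = e and y | l, therefore y | e. w | e and h | e, so lcm(w, h) | e. Because y | e, lcm(y, lcm(w, h)) | e. Then lcm(y, lcm(w, h)) * z | e * z.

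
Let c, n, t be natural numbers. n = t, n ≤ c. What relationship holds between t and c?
t ≤ c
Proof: n = t and n ≤ c. By substitution, t ≤ c.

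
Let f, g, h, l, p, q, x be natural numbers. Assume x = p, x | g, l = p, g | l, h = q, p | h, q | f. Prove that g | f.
x = p and x | g, thus p | g. From l = p and g | l, g | p. p | g, so p = g. h = q and p | h, therefore p | q. Because q | f, p | f. Because p = g, g | f.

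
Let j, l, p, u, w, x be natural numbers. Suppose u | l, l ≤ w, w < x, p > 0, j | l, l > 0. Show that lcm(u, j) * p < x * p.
u | l and j | l, so lcm(u, j) | l. Since l > 0, lcm(u, j) ≤ l. l ≤ w and w < x, therefore l < x. Since lcm(u, j) ≤ l, lcm(u, j) < x. Since p > 0, lcm(u, j) * p < x * p.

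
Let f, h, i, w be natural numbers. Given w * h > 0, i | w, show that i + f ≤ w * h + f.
Because i | w, i | w * h. Since w * h > 0, i ≤ w * h. Then i + f ≤ w * h + f.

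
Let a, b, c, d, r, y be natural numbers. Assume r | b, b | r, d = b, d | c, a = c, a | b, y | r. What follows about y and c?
y | c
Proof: r | b and b | r, therefore r = b. Because d = b and d | c, b | c. Since a = c and a | b, c | b. Since b | c, b = c. Since r = b, r = c. Since y | r, y | c.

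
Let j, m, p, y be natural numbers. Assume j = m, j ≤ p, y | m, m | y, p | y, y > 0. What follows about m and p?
m = p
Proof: j = m and j ≤ p, thus m ≤ p. From y | m and m | y, y = m. p | y and y > 0, hence p ≤ y. y = m, so p ≤ m. m ≤ p, so m = p.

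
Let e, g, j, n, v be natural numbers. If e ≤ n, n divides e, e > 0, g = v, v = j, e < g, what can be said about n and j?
n < j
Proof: n divides e and e > 0, hence n ≤ e. e ≤ n, so e = n. g = v and v = j, therefore g = j. e < g, so e < j. Since e = n, n < j.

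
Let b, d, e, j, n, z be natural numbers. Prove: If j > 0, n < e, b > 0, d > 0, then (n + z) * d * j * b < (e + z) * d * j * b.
n < e, hence n + z < e + z. Since d > 0, (n + z) * d < (e + z) * d. j > 0, so (n + z) * d * j < (e + z) * d * j. b > 0, so (n + z) * d * j * b < (e + z) * d * j * b.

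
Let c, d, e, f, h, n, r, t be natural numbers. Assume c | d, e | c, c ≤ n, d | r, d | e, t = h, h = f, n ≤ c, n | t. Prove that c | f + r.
t = h and h = f, so t = f. From n ≤ c and c ≤ n, n = c. n | t, so c | t. Since t = f, c | f. d | e and e | c, so d | c. Since c | d, d = c. Since d | r, c | r. c | f, so c | f + r.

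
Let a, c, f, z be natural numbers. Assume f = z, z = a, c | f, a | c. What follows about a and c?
a = c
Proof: f = z and z = a, hence f = a. From c | f, c | a. From a | c, a = c.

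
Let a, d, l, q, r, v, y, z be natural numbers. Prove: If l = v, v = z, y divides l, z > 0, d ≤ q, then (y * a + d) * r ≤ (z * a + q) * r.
Since l = v and v = z, l = z. y divides l, so y divides z. Because z > 0, y ≤ z. By multiplying by a non-negative, y * a ≤ z * a. Because d ≤ q, y * a + d ≤ z * a + q. By multiplying by a non-negative, (y * a + d) * r ≤ (z * a + q) * r.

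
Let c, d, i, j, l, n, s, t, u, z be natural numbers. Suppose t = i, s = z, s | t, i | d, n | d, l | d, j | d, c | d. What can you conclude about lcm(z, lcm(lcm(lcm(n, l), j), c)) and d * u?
lcm(z, lcm(lcm(lcm(n, l), j), c)) | d * u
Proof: From s = z and s | t, z | t. Since t = i, z | i. Since i | d, z | d. n | d and l | d, thus lcm(n, l) | d. Since j | d, lcm(lcm(n, l), j) | d. Since c | d, lcm(lcm(lcm(n, l), j), c) | d. From z | d, lcm(z, lcm(lcm(lcm(n, l), j), c)) | d. Then lcm(z, lcm(lcm(lcm(n, l), j), c)) | d * u.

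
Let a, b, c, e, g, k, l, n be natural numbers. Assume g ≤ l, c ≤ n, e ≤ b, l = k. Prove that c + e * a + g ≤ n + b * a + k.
e ≤ b. By multiplying by a non-negative, e * a ≤ b * a. Since c ≤ n, c + e * a ≤ n + b * a. Since l = k and g ≤ l, g ≤ k. c + e * a ≤ n + b * a, so c + e * a + g ≤ n + b * a + k.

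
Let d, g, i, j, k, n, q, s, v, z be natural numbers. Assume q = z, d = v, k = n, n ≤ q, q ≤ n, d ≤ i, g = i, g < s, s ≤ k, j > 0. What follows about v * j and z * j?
v * j < z * j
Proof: n ≤ q and q ≤ n, hence n = q. Because k = n, k = q. g = i and g < s, so i < s. Since d ≤ i, d < s. Since s ≤ k, d < k. Since k = q, d < q. Since d = v, v < q. q = z, so v < z. j > 0, so v * j < z * j.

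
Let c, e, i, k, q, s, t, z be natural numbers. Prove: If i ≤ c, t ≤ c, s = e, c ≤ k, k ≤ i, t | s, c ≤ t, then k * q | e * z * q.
Because t ≤ c and c ≤ t, t = c. k ≤ i and i ≤ c, therefore k ≤ c. c ≤ k, so c = k. t = c, so t = k. From s = e and t | s, t | e. Since t = k, k | e. Then k | e * z. Then k * q | e * z * q.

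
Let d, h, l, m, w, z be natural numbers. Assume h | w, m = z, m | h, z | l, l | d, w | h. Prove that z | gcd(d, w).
Since z | l and l | d, z | d. h | w and w | h, therefore h = w. Because m = z and m | h, z | h. h = w, so z | w. Because z | d, z | gcd(d, w).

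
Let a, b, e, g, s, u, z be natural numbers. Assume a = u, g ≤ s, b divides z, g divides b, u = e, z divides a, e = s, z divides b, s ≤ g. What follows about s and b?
s = b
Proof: g ≤ s and s ≤ g, so g = s. g divides b, so s divides b. Because a = u and u = e, a = e. Since e = s, a = s. z divides b and b divides z, therefore z = b. z divides a, so b divides a. a = s, so b divides s. s divides b, so s = b.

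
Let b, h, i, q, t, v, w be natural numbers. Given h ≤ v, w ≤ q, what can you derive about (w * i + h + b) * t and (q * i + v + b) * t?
(w * i + h + b) * t ≤ (q * i + v + b) * t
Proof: From w ≤ q, w * i ≤ q * i. h ≤ v, so w * i + h ≤ q * i + v. Then w * i + h + b ≤ q * i + v + b. Then (w * i + h + b) * t ≤ (q * i + v + b) * t.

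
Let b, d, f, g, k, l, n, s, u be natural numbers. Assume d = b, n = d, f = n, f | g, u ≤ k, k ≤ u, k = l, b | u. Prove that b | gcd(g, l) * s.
f = n and f | g, thus n | g. Since n = d, d | g. Since d = b, b | g. From u ≤ k and k ≤ u, u = k. Since k = l, u = l. b | u, so b | l. Since b | g, b | gcd(g, l). Then b | gcd(g, l) * s.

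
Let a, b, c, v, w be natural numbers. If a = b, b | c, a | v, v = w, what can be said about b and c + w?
b | c + w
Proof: Because v = w and a | v, a | w. a = b, so b | w. b | c, so b | c + w.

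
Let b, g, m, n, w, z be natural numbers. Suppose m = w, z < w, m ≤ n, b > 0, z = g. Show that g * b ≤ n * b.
Since m = w and m ≤ n, w ≤ n. z < w, so z < n. z = g, so g < n. b > 0, so g * b < n * b. Then g * b ≤ n * b.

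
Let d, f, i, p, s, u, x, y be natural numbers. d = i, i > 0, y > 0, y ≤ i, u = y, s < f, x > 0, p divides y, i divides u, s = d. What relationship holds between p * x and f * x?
p * x < f * x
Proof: u = y and i divides u, so i divides y. y > 0, so i ≤ y. y ≤ i, so y = i. Since p divides y, p divides i. i > 0, so p ≤ i. s = d and d = i, therefore s = i. Since s < f, i < f. p ≤ i, so p < f. Combining with x > 0, by multiplying by a positive, p * x < f * x.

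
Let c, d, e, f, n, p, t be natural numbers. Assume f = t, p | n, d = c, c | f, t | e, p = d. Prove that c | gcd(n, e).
p = d and d = c, thus p = c. Since p | n, c | n. From f = t and c | f, c | t. Since t | e, c | e. Since c | n, c | gcd(n, e).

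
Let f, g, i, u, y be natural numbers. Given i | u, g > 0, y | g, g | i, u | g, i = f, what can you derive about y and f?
y ≤ f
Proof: i | u and u | g, hence i | g. Since g | i, g = i. y | g and g > 0, so y ≤ g. g = i, so y ≤ i. i = f, so y ≤ f.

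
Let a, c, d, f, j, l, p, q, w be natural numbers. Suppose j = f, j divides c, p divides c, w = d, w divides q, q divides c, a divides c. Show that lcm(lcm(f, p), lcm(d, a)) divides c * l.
From j = f and j divides c, f divides c. p divides c, so lcm(f, p) divides c. Because w divides q and q divides c, w divides c. w = d, so d divides c. Since a divides c, lcm(d, a) divides c. Since lcm(f, p) divides c, lcm(lcm(f, p), lcm(d, a)) divides c. Then lcm(lcm(f, p), lcm(d, a)) divides c * l.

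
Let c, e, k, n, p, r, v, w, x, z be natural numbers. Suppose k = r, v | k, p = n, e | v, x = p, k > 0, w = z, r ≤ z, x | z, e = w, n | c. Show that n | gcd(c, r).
x = p and p = n, thus x = n. From e = w and w = z, e = z. e | v and v | k, thus e | k. Since e = z, z | k. Since k > 0, z ≤ k. Since k = r, z ≤ r. r ≤ z, so z = r. x | z, so x | r. x = n, so n | r. n | c, so n | gcd(c, r).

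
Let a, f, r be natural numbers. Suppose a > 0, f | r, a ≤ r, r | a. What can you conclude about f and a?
f | a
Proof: Because r | a and a > 0, r ≤ a. Since a ≤ r, r = a. f | r, so f | a.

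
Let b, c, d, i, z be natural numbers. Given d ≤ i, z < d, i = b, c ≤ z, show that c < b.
c ≤ z and z < d, so c < d. i = b and d ≤ i, so d ≤ b. Since c < d, c < b.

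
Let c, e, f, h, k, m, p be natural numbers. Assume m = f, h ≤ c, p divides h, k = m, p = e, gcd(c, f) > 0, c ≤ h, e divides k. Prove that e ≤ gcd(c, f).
From h ≤ c and c ≤ h, h = c. p = e and p divides h, thus e divides h. h = c, so e divides c. Since k = m and e divides k, e divides m. Since m = f, e divides f. e divides c, so e divides gcd(c, f). Since gcd(c, f) > 0, e ≤ gcd(c, f).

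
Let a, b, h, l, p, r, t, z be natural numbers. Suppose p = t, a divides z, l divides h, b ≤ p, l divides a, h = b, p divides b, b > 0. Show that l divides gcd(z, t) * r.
l divides a and a divides z, thus l divides z. p divides b and b > 0, hence p ≤ b. b ≤ p, so b = p. h = b, so h = p. Since l divides h, l divides p. p = t, so l divides t. l divides z, so l divides gcd(z, t). Then l divides gcd(z, t) * r.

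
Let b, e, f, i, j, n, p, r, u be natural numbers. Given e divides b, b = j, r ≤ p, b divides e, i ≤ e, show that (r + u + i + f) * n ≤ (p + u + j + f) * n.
r ≤ p, so r + u ≤ p + u. e divides b and b divides e, so e = b. Because b = j, e = j. i ≤ e, so i ≤ j. Since r + u ≤ p + u, r + u + i ≤ p + u + j. Then r + u + i + f ≤ p + u + j + f. By multiplying by a non-negative, (r + u + i + f) * n ≤ (p + u + j + f) * n.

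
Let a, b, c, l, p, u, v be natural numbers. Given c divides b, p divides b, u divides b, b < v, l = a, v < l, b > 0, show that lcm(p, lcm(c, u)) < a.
c divides b and u divides b, hence lcm(c, u) divides b. Since p divides b, lcm(p, lcm(c, u)) divides b. b > 0, so lcm(p, lcm(c, u)) ≤ b. b < v and v < l, so b < l. Since l = a, b < a. lcm(p, lcm(c, u)) ≤ b, so lcm(p, lcm(c, u)) < a.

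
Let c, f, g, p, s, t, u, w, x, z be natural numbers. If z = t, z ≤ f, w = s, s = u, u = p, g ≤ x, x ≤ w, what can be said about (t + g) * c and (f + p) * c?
(t + g) * c ≤ (f + p) * c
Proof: From z = t and z ≤ f, t ≤ f. w = s and s = u, so w = u. Since u = p, w = p. Because g ≤ x and x ≤ w, g ≤ w. Since w = p, g ≤ p. t ≤ f, so t + g ≤ f + p. By multiplying by a non-negative, (t + g) * c ≤ (f + p) * c.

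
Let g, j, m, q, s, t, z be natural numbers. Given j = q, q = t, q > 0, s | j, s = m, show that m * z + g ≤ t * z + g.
Since j = q and s | j, s | q. Since s = m, m | q. q > 0, so m ≤ q. q = t, so m ≤ t. Then m * z ≤ t * z. Then m * z + g ≤ t * z + g.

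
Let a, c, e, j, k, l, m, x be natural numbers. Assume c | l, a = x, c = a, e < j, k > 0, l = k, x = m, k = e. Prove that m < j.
a = x and x = m, therefore a = m. Since c = a and c | l, a | l. Since l = k, a | k. a = m, so m | k. Since k > 0, m ≤ k. Because k = e, m ≤ e. Since e < j, m < j.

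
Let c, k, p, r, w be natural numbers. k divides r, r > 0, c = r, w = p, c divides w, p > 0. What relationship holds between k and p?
k ≤ p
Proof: k divides r and r > 0, thus k ≤ r. From w = p and c divides w, c divides p. Since c = r, r divides p. p > 0, so r ≤ p. Since k ≤ r, k ≤ p.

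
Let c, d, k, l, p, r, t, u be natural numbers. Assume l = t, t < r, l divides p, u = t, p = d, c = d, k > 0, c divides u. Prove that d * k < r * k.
l = t and l divides p, therefore t divides p. Because p = d, t divides d. u = t and c divides u, therefore c divides t. c = d, so d divides t. Since t divides d, t = d. Since t < r, d < r. Because k > 0, by multiplying by a positive, d * k < r * k.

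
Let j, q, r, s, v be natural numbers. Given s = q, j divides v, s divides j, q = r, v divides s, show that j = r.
j divides v and v divides s, therefore j divides s. s divides j, so j = s. Because s = q, j = q. Since q = r, j = r.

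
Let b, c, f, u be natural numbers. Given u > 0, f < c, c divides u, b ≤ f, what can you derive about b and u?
b < u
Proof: b ≤ f and f < c, thus b < c. From c divides u and u > 0, c ≤ u. b < c, so b < u.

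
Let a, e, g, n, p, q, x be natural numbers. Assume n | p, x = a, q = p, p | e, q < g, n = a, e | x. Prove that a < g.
x = a and e | x, therefore e | a. From p | e, p | a. Because n = a and n | p, a | p. From p | a, p = a. q = p and q < g, thus p < g. p = a, so a < g.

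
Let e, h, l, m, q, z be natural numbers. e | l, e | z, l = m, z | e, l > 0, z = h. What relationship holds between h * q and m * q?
h * q ≤ m * q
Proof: Since e | z and z | e, e = z. Because z = h, e = h. e | l, so h | l. l > 0, so h ≤ l. Because l = m, h ≤ m. Then h * q ≤ m * q.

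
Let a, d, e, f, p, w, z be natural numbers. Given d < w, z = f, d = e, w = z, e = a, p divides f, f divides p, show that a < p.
d = e and e = a, hence d = a. From f divides p and p divides f, f = p. Since w = z and z = f, w = f. Because d < w, d < f. Since f = p, d < p. Since d = a, a < p.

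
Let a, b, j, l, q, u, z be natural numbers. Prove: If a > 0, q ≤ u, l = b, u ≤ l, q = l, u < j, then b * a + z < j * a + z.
Since q = l and q ≤ u, l ≤ u. Since u ≤ l, u = l. Since l = b, u = b. Since u < j, b < j. Since a > 0, by multiplying by a positive, b * a < j * a. Then b * a + z < j * a + z.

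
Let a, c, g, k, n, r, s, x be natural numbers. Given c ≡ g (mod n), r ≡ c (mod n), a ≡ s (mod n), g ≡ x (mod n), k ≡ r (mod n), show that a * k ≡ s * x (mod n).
Because k ≡ r (mod n) and r ≡ c (mod n), k ≡ c (mod n). c ≡ g (mod n), so k ≡ g (mod n). g ≡ x (mod n), so k ≡ x (mod n). a ≡ s (mod n), so a * k ≡ s * x (mod n).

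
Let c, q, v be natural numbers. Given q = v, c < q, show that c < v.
q = v and c < q. By substitution, c < v.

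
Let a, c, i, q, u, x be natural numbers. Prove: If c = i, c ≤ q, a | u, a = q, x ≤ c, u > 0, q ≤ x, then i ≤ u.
q ≤ x and x ≤ c, thus q ≤ c. Since c ≤ q, q = c. Since c = i, q = i. a = q and a | u, thus q | u. Since u > 0, q ≤ u. q = i, so i ≤ u.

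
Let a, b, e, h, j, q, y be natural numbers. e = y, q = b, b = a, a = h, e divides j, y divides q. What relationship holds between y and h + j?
y divides h + j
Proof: Since b = a and a = h, b = h. q = b and y divides q, therefore y divides b. b = h, so y divides h. e = y and e divides j, thus y divides j. Since y divides h, y divides h + j.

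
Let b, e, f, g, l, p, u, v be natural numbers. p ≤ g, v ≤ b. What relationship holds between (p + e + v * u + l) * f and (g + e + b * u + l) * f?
(p + e + v * u + l) * f ≤ (g + e + b * u + l) * f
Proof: From p ≤ g, p + e ≤ g + e. v ≤ b, therefore v * u ≤ b * u. Since p + e ≤ g + e, p + e + v * u ≤ g + e + b * u. Then p + e + v * u + l ≤ g + e + b * u + l. Then (p + e + v * u + l) * f ≤ (g + e + b * u + l) * f.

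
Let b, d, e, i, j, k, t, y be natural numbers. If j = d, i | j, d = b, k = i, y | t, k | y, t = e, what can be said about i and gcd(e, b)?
i | gcd(e, b)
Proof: t = e and y | t, hence y | e. Since k | y, k | e. Since k = i, i | e. j = d and d = b, thus j = b. i | j, so i | b. i | e, so i | gcd(e, b).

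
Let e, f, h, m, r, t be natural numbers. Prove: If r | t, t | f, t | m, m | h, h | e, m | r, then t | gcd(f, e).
m | r and r | t, so m | t. Since t | m, m = t. From m | h and h | e, m | e. Since m = t, t | e. t | f, so t | gcd(f, e).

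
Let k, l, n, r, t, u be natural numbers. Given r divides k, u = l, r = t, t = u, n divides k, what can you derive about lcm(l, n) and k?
lcm(l, n) divides k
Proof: t = u and u = l, so t = l. Since r = t and r divides k, t divides k. t = l, so l divides k. Since n divides k, lcm(l, n) divides k.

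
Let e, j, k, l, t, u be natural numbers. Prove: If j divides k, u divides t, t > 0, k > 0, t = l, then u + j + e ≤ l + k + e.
u divides t and t > 0, thus u ≤ t. Since t = l, u ≤ l. Since j divides k and k > 0, j ≤ k. u ≤ l, so u + j ≤ l + k. Then u + j + e ≤ l + k + e.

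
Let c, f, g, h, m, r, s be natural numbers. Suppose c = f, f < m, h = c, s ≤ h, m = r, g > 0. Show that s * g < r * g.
h = c and c = f, hence h = f. Since s ≤ h, s ≤ f. f < m, so s < m. Because m = r, s < r. g > 0, so s * g < r * g.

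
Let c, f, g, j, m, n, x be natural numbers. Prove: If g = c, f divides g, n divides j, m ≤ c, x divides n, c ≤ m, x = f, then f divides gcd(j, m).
x divides n and n divides j, thus x divides j. Since x = f, f divides j. c ≤ m and m ≤ c, therefore c = m. g = c, so g = m. Because f divides g, f divides m. Because f divides j, f divides gcd(j, m).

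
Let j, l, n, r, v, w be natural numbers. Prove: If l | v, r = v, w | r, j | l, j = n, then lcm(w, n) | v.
Because r = v and w | r, w | v. From j | l and l | v, j | v. From j = n, n | v. w | v, so lcm(w, n) | v.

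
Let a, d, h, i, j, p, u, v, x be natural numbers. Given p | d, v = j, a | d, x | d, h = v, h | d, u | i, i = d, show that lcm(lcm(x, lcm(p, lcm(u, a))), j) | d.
i = d and u | i, so u | d. Because a | d, lcm(u, a) | d. Since p | d, lcm(p, lcm(u, a)) | d. x | d, so lcm(x, lcm(p, lcm(u, a))) | d. From h = v and h | d, v | d. Since v = j, j | d. Since lcm(x, lcm(p, lcm(u, a))) | d, lcm(lcm(x, lcm(p, lcm(u, a))), j) | d.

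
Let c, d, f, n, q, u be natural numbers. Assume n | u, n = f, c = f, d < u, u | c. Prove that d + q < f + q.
c = f and u | c, hence u | f. n = f and n | u, so f | u. u | f, so u = f. Since d < u, d < f. Then d + q < f + q.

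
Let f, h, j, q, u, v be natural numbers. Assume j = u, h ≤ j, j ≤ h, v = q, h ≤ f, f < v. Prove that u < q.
From h ≤ j and j ≤ h, h = j. Since j = u, h = u. Since h ≤ f, u ≤ f. v = q and f < v, so f < q. u ≤ f, so u < q.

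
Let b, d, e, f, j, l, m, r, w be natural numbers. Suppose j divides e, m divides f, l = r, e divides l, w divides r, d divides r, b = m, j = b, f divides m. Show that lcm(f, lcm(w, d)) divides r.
m divides f and f divides m, so m = f. j = b and b = m, so j = m. Since j divides e, m divides e. l = r and e divides l, so e divides r. From m divides e, m divides r. m = f, so f divides r. w divides r and d divides r, hence lcm(w, d) divides r. Since f divides r, lcm(f, lcm(w, d)) divides r.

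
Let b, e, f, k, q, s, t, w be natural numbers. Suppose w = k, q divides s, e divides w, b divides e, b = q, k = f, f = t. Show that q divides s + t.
From k = f and f = t, k = t. Since b divides e and e divides w, b divides w. w = k, so b divides k. Because k = t, b divides t. Since b = q, q divides t. q divides s, so q divides s + t.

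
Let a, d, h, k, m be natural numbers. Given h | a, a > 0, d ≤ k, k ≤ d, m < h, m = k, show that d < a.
From k ≤ d and d ≤ k, k = d. Since m = k, m = d. h | a and a > 0, thus h ≤ a. m < h, so m < a. Since m = d, d < a.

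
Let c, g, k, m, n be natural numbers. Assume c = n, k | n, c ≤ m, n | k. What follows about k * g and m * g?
k * g ≤ m * g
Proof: n | k and k | n, thus n = k. c = n and c ≤ m, therefore n ≤ m. n = k, so k ≤ m. Then k * g ≤ m * g.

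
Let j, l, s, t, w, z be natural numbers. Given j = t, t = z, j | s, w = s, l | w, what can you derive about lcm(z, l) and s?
lcm(z, l) | s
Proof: Because j = t and t = z, j = z. Since j | s, z | s. Since w = s and l | w, l | s. z | s, so lcm(z, l) | s.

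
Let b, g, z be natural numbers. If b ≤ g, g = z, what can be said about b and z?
b ≤ z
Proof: g = z and b ≤ g. By substitution, b ≤ z.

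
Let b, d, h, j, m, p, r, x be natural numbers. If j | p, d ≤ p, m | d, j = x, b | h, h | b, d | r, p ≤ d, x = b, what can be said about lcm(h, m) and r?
lcm(h, m) | r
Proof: Since p ≤ d and d ≤ p, p = d. b | h and h | b, thus b = h. j = x and x = b, therefore j = b. j | p, so b | p. Since b = h, h | p. Because p = d, h | d. From m | d, lcm(h, m) | d. Since d | r, lcm(h, m) | r.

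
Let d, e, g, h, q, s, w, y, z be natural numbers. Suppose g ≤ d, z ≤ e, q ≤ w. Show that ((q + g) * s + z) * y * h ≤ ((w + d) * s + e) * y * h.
q ≤ w and g ≤ d, hence q + g ≤ w + d. By multiplying by a non-negative, (q + g) * s ≤ (w + d) * s. Since z ≤ e, (q + g) * s + z ≤ (w + d) * s + e. By multiplying by a non-negative, ((q + g) * s + z) * y ≤ ((w + d) * s + e) * y. By multiplying by a non-negative, ((q + g) * s + z) * y * h ≤ ((w + d) * s + e) * y * h.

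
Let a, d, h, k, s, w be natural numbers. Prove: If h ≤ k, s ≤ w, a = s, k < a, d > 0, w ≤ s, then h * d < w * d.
s ≤ w and w ≤ s, thus s = w. a = s, so a = w. k < a, so k < w. Since h ≤ k, h < w. Combining with d > 0, by multiplying by a positive, h * d < w * d.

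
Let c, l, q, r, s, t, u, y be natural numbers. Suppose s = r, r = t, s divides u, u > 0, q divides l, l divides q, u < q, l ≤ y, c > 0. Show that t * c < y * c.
s = r and r = t, therefore s = t. Since s divides u and u > 0, s ≤ u. Because q divides l and l divides q, q = l. u < q, so u < l. s ≤ u, so s < l. Because l ≤ y, s < y. Because s = t, t < y. Since c > 0, by multiplying by a positive, t * c < y * c.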